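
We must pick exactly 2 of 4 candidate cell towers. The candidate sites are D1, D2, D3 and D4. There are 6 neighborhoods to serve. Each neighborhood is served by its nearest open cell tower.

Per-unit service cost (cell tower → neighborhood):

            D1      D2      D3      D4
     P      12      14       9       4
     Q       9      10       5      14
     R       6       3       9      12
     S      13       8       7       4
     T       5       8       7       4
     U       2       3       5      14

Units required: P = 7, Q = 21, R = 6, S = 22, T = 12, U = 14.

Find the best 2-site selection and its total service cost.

With exactly 2 open, each neighborhood uses its cheapest among the chosen.
{D3, D4}: P→D4 4·7=28, Q→D3 5·21=105, R→D3 9·6=54, S→D4 4·22=88, T→D4 4·12=48, U→D3 5·14=70. Service cost 393.
{D1, D4}: service cost 417
{D2, D4}: service cost 434
Among all 6 size-2 choices, {D3, D4} is lowest.

Choose D3 and D4; total service cost 393.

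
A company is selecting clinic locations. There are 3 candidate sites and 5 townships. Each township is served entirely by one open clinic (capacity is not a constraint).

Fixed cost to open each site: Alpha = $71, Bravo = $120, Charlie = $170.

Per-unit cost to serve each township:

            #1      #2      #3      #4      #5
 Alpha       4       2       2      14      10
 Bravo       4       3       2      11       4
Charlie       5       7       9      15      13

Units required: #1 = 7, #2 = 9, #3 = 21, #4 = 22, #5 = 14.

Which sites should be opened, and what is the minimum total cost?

For any fixed open set, each township goes to its cheapest open site; total = fixed + service.
{Bravo}: #1→Bravo 4·7=28, #2→Bravo 3·9=27, #3→Bravo 2·21=42, #4→Bravo 11·22=242, #5→Bravo 4·14=56. Service 395; fixed 120; total 515.
{Alpha, Bravo}: #1→Alpha 4·7=28, #2→Alpha 2·9=18, #3→Alpha 2·21=42, #4→Bravo 11·22=242, #5→Bravo 4·14=56. Service 386; fixed 191; total 577.
{Alpha}: service 536 + fixed 71 = 607
{Alpha, Bravo, Charlie}: service 386 + fixed 361 = 747
(All 7 nonempty subsets were checked; Bravo only is lowest.)

Open Bravo only; minimum total cost 515.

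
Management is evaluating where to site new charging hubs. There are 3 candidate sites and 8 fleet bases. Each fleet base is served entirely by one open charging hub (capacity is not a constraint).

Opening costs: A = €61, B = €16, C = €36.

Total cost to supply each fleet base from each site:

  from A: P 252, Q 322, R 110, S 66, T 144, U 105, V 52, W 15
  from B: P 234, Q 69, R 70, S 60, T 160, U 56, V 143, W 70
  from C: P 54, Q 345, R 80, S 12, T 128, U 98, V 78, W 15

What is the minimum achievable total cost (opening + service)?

Minimum total cost: 534

For any fixed open set, each fleet base goes to its cheapest open site; total = fixed + service.
{B, C}: P→C 54, Q→B 69, R→B 70, S→C 12, T→C 128, U→B 56, V→C 78, W→C 15. Service 482; fixed 52; total 534.
{A, B, C}: service 456 + fixed 113 = 569
{A, B}: service 700 + fixed 77 = 777
{B}: service 862 + fixed 16 = 878
No other subset beats 534.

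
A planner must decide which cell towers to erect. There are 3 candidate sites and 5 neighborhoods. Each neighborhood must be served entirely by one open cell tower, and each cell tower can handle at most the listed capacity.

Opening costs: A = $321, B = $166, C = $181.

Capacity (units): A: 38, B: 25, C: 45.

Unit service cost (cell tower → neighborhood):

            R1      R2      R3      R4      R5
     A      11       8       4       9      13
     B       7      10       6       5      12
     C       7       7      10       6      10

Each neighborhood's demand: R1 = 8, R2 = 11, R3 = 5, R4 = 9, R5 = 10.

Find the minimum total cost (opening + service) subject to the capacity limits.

Minimum total cost: 518

Open {C}: R1→C 7·8=56, R2→C 7·11=77, R3→C 10·5=50, R4→C 6·9=54, R5→C 10·10=100.
Loads: C carries 43/45. Service 337; fixed 181; total 518.
Next best feasible plan costs 655.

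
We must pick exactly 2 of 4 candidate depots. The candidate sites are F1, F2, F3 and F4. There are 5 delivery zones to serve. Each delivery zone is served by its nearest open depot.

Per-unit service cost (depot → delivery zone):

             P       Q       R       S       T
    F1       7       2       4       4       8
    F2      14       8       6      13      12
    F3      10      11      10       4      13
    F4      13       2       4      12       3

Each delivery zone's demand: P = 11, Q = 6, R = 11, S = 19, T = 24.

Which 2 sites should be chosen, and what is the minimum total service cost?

With exactly 2 open, each delivery zone uses its cheapest among the chosen.
{F1, F4}: P→F1 7·11=77, Q→F1 2·6=12, R→F1 4·11=44, S→F1 4·19=76, T→F4 3·24=72. Service cost 281.
{F3, F4}: service cost 314
{F1, F2}: service cost 401
Among all 6 size-2 choices, {F1, F4} is lowest.

Choose F1 and F4; total service cost 281.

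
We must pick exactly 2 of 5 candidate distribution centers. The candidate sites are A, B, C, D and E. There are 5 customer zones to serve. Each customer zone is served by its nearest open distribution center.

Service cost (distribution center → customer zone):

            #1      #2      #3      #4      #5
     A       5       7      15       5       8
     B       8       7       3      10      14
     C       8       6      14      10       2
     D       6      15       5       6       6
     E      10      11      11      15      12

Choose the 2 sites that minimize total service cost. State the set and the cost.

With exactly 2 open, each customer zone uses its cheapest among the chosen.
{C, D}: #1→D 6, #2→C 6, #3→D 5, #4→D 6, #5→C 2. Service cost 25.
{A, B}: service cost 28
{A, D}: service cost 28
Among all 10 size-2 choices, {C, D} is lowest.

Choose C and D; total service cost 25.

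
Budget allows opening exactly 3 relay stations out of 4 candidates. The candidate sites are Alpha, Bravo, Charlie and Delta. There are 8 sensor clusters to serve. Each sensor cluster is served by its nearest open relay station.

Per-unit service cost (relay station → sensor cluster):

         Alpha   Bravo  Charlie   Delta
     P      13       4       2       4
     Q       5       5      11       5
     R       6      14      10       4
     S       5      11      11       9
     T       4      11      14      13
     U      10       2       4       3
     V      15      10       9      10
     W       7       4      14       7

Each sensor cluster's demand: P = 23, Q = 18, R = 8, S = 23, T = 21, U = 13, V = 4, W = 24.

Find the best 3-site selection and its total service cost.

Choose Alpha, Bravo and Charlie; total service cost 541.

With exactly 3 open, each sensor cluster uses its cheapest among the chosen.
{Alpha, Bravo, Charlie}: P→Charlie 2·23=46, Q→Alpha 5·18=90, R→Alpha 6·8=48, S→Alpha 5·23=115, T→Alpha 4·21=84, U→Bravo 2·13=26, V→Charlie 9·4=36, W→Bravo 4·24=96. Service cost 541.
{Alpha, Bravo, Delta}: service cost 575
{Alpha, Charlie, Delta}: service cost 610
Among all 4 size-3 choices, {Alpha, Bravo, Charlie} is lowest.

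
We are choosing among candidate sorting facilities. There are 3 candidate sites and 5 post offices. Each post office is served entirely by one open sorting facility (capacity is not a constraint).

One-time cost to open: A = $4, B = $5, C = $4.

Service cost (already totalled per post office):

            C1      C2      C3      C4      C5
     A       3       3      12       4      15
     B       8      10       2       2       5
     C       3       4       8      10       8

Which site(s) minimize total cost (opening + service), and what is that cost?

For any fixed open set, each post office goes to its cheapest open site; total = fixed + service.
{A, B}: C1→A 3, C2→A 3, C3→B 2, C4→B 2, C5→B 5. Service 15; fixed 9; total 24.
{B, C}: C1→C 3, C2→C 4, C3→B 2, C4→B 2, C5→B 5. Service 16; fixed 9; total 25.
{A, B, C}: service 15 + fixed 13 = 28
{A}: service 37 + fixed 4 = 41
No other subset beats 24.

Open A and B; minimum total cost 24.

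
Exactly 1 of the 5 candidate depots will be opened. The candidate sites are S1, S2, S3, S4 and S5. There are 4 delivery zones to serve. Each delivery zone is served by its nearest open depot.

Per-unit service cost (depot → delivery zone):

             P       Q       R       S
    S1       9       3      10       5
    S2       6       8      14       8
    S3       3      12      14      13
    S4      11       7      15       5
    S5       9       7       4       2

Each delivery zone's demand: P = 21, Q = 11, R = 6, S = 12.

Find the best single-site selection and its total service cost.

Choose S5 only; total service cost 314.

With exactly 1 open, each delivery zone uses its cheapest among the chosen.
{S5}: P→S5 9·21=189, Q→S5 7·11=77, R→S5 4·6=24, S→S5 2·12=24. Service cost 314.
{S1}: service cost 342
{S2}: service cost 394
Among all 5 size-1 choices, {S5} is lowest.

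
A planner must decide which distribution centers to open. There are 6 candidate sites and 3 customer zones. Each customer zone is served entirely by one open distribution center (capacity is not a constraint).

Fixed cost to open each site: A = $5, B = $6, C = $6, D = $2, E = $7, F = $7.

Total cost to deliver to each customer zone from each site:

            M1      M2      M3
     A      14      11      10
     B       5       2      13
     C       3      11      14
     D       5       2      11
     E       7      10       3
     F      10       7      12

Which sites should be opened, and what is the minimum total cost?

Open D and E; minimum total cost 19.

For any fixed open set, each customer zone goes to its cheapest open site; total = fixed + service.
{D, E}: M1→D 5, M2→D 2, M3→E 3. Service 10; fixed 9; total 19.
{D}: service 18 + fixed 2 = 20
{B, E}: M1→B 5, M2→B 2, M3→E 3. Service 10; fixed 13; total 23.
{A, B, C, D, E, F}: service 8 + fixed 33 = 41
No other subset beats 19.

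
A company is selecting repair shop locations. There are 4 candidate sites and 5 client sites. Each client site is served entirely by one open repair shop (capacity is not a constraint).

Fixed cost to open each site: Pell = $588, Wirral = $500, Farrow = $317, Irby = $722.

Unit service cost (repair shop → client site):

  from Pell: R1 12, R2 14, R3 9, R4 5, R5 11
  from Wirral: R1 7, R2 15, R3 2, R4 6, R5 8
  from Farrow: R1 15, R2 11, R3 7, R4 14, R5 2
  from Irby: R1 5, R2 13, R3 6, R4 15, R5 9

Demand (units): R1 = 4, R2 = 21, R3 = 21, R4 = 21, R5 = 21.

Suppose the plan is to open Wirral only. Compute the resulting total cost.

Total cost: 1179

Each client site is assigned to its cheapest site among the open ones.
{Wirral}: R1→Wirral 7·4=28, R2→Wirral 15·21=315, R3→Wirral 2·21=42, R4→Wirral 6·21=126, R5→Wirral 8·21=168. Service 679; fixed 500; total 1179.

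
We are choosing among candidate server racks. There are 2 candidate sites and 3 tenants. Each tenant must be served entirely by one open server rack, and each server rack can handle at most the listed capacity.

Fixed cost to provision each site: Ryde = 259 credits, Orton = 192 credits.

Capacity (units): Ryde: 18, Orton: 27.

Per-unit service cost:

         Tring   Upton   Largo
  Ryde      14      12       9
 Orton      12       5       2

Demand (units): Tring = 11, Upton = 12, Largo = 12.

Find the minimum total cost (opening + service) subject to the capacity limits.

Minimum total cost: 689

Open {Ryde, Orton}: Tring→Ryde 14·11=154, Upton→Orton 5·12=60, Largo→Orton 2·12=24.
Loads: Ryde carries 11/18, Orton carries 24/27. Service 238; fixed 451; total 689.
Next best feasible plan costs 751.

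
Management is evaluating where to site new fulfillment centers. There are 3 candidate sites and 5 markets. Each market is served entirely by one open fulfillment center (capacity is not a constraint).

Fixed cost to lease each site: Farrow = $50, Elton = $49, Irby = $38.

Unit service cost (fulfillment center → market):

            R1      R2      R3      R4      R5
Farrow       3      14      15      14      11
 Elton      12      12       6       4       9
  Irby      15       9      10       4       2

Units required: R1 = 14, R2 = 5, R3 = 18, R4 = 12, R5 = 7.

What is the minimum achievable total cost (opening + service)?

For any fixed open set, each market goes to its cheapest open site; total = fixed + service.
{Farrow, Elton, Irby}: R1→Farrow 3·14=42, R2→Irby 9·5=45, R3→Elton 6·18=108, R4→Elton 4·12=48, R5→Irby 2·7=14. Service 257; fixed 137; total 394.
{Farrow, Irby}: R1→Farrow 3·14=42, R2→Irby 9·5=45, R3→Irby 10·18=180, R4→Irby 4·12=48, R5→Irby 2·7=14. Service 329; fixed 88; total 417.
{Farrow, Elton}: service 321 + fixed 99 = 420
{Irby}: service 497 + fixed 38 = 535
No other subset beats 394.

Minimum total cost: 394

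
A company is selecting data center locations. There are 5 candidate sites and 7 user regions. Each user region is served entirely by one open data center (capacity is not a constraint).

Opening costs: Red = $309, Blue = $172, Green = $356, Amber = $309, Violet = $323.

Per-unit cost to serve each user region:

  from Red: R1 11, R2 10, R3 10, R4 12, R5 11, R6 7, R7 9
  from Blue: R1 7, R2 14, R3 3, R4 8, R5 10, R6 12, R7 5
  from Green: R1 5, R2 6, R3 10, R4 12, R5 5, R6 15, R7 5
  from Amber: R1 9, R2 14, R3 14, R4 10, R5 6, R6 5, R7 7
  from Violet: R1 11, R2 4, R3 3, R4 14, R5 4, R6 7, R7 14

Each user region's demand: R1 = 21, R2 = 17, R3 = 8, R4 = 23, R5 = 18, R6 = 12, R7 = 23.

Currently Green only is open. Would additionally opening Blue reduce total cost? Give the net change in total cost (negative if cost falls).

Current service cost with {Green}: 948.
Adding Blue: each user region re-picks its cheapest; new service cost 764, saving 184.
Extra fixed cost: 172. Net change = 172 − 184 = -12.
(Totals: 1304 → 1292.)

Yes — net change −12 (cost falls by 12).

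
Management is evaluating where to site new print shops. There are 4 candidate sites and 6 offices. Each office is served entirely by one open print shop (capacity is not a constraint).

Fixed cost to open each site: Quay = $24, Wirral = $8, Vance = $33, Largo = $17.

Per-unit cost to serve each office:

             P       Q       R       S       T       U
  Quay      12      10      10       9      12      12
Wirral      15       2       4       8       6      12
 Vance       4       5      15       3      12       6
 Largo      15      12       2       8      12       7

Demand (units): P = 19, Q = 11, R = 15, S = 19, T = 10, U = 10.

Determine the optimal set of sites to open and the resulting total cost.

Open Wirral, Vance and Largo; minimum total cost 363.

For any fixed open set, each office goes to its cheapest open site; total = fixed + service.
{Wirral, Vance, Largo}: P→Vance 4·19=76, Q→Wirral 2·11=22, R→Largo 2·15=30, S→Vance 3·19=57, T→Wirral 6·10=60, U→Vance 6·10=60. Service 305; fixed 58; total 363.
{Wirral, Vance}: P→Vance 4·19=76, Q→Wirral 2·11=22, R→Wirral 4·15=60, S→Vance 3·19=57, T→Wirral 6·10=60, U→Vance 6·10=60. Service 335; fixed 41; total 376.
{Quay, Wirral, Vance, Largo}: P→Vance 4·19=76, Q→Wirral 2·11=22, R→Largo 2·15=30, S→Vance 3·19=57, T→Wirral 6·10=60, U→Vance 6·10=60. Service 305; fixed 82; total 387.
{Wirral}: service 699 + fixed 8 = 707
No other subset beats 363.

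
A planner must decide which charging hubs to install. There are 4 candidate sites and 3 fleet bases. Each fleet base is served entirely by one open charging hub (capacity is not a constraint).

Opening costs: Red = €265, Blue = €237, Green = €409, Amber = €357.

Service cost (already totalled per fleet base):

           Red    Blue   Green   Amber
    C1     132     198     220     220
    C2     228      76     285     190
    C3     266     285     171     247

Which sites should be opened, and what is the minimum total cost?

Open Blue only; minimum total cost 796.

For any fixed open set, each fleet base goes to its cheapest open site; total = fixed + service.
{Blue}: C1→Blue 198, C2→Blue 76, C3→Blue 285. Service 559; fixed 237; total 796.
{Red}: C1→Red 132, C2→Red 228, C3→Red 266. Service 626; fixed 265; total 891.
{Red, Blue}: C1→Red 132, C2→Blue 76, C3→Red 266. Service 474; fixed 502; total 976.
{Red, Blue, Green, Amber}: service 379 + fixed 1268 = 1647
No other subset beats 796.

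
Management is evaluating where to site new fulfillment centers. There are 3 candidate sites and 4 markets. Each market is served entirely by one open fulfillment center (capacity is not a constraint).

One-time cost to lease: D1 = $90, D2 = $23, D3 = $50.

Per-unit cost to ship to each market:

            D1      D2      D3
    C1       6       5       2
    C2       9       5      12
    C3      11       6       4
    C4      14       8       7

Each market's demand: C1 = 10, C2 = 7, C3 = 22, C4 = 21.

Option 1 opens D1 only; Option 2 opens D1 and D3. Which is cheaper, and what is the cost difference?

Option 1: {D1}: C1→D1 6·10=60, C2→D1 9·7=63, C3→D1 11·22=242, C4→D1 14·21=294. Service 659; fixed 90; total 749.
Option 2: {D1, D3}: C1→D3 2·10=20, C2→D1 9·7=63, C3→D3 4·22=88, C4→D3 7·21=147. Service 318; fixed 140; total 458.
Difference: |749 − 458| = 291.

Option 2 is cheaper by 291.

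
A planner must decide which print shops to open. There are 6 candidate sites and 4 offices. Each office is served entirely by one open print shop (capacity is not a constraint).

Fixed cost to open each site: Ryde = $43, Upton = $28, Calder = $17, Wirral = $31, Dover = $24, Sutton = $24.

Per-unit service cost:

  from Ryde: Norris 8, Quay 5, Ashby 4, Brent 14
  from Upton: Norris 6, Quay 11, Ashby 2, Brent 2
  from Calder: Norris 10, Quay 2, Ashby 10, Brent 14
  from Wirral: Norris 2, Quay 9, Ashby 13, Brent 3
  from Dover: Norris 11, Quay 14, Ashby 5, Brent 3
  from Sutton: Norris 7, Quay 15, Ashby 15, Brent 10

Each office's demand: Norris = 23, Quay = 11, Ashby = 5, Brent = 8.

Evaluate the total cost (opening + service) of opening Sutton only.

Total cost: 505

Each office is assigned to its cheapest site among the open ones.
{Sutton}: Norris→Sutton 7·23=161, Quay→Sutton 15·11=165, Ashby→Sutton 15·5=75, Brent→Sutton 10·8=80. Service 481; fixed 24; total 505.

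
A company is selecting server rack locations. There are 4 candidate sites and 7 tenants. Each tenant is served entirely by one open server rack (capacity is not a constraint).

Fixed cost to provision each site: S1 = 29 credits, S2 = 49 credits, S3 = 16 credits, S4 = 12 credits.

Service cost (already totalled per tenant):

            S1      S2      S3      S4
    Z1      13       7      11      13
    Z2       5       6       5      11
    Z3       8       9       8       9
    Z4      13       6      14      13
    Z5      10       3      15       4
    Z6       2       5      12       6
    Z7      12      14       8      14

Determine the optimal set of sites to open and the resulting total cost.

Open S4 only; minimum total cost 82.

For any fixed open set, each tenant goes to its cheapest open site; total = fixed + service.
{S4}: Z1→S4 13, Z2→S4 11, Z3→S4 9, Z4→S4 13, Z5→S4 4, Z6→S4 6, Z7→S4 14. Service 70; fixed 12; total 82.
{S3, S4}: service 55 + fixed 28 = 83
{S3}: service 73 + fixed 16 = 89
{S1, S2, S3, S4}: service 39 + fixed 106 = 145
No other subset beats 82.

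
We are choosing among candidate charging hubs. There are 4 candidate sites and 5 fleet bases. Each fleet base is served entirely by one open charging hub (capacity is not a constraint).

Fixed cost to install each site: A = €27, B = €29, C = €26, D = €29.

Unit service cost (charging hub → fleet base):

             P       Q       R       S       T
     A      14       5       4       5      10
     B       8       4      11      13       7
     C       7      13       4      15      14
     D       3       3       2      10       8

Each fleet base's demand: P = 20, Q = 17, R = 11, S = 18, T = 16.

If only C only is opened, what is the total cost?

Each fleet base is assigned to its cheapest site among the open ones.
{C}: P→C 7·20=140, Q→C 13·17=221, R→C 4·11=44, S→C 15·18=270, T→C 14·16=224. Service 899; fixed 26; total 925.

Total cost: 925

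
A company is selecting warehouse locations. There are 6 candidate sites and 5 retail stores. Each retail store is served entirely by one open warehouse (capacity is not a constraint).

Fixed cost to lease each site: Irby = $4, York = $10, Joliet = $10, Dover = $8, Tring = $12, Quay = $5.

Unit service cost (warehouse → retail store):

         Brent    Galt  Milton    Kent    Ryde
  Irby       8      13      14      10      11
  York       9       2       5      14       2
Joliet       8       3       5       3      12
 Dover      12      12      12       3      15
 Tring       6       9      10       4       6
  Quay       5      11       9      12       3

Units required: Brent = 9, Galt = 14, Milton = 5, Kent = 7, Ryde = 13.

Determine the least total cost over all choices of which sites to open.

For any fixed open set, each retail store goes to its cheapest open site; total = fixed + service.
{York, Dover, Quay}: Brent→Quay 5·9=45, Galt→York 2·14=28, Milton→York 5·5=25, Kent→Dover 3·7=21, Ryde→York 2·13=26. Service 145; fixed 23; total 168.
{York, Joliet, Quay}: service 145 + fixed 25 = 170
{Irby, York, Dover, Quay}: service 145 + fixed 27 = 172
{Irby, York, Joliet, Dover, Tring, Quay}: service 145 + fixed 49 = 194
No other subset beats 168.

Minimum total cost: 168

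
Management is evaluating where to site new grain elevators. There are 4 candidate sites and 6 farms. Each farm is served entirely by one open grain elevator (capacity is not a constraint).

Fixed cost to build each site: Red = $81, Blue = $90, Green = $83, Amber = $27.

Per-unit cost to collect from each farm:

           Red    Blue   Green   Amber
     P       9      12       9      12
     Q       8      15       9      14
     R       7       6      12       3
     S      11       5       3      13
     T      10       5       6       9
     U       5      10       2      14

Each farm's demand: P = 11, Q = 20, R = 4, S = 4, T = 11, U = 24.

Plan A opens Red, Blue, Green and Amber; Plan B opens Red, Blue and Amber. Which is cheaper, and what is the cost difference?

Plan B is cheaper by 3.

Plan A: {Red, Blue, Green, Amber}: P→Red 9·11=99, Q→Red 8·20=160, R→Amber 3·4=12, S→Green 3·4=12, T→Blue 5·11=55, U→Green 2·24=48. Service 386; fixed 281; total 667.
Plan B: {Red, Blue, Amber}: P→Red 9·11=99, Q→Red 8·20=160, R→Amber 3·4=12, S→Blue 5·4=20, T→Blue 5·11=55, U→Red 5·24=120. Service 466; fixed 198; total 664.
Difference: |667 − 664| = 3.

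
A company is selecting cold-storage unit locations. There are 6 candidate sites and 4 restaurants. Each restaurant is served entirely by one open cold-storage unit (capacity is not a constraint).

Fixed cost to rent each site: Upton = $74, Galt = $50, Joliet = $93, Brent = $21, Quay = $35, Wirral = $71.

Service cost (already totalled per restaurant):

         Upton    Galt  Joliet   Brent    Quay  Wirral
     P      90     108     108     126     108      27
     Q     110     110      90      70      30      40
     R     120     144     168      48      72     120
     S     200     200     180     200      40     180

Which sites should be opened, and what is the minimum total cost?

For any fixed open set, each restaurant goes to its cheapest open site; total = fixed + service.
{Brent, Quay, Wirral}: P→Wirral 27, Q→Quay 30, R→Brent 48, S→Quay 40. Service 145; fixed 127; total 272.
{Quay, Wirral}: P→Wirral 27, Q→Quay 30, R→Quay 72, S→Quay 40. Service 169; fixed 106; total 275.
{Brent, Quay}: service 226 + fixed 56 = 282
{Upton, Galt, Joliet, Brent, Quay, Wirral}: P→Wirral 27, Q→Quay 30, R→Brent 48, S→Quay 40. Service 145; fixed 344; total 489.
No other subset beats 272.

Open Brent, Quay and Wirral; minimum total cost 272.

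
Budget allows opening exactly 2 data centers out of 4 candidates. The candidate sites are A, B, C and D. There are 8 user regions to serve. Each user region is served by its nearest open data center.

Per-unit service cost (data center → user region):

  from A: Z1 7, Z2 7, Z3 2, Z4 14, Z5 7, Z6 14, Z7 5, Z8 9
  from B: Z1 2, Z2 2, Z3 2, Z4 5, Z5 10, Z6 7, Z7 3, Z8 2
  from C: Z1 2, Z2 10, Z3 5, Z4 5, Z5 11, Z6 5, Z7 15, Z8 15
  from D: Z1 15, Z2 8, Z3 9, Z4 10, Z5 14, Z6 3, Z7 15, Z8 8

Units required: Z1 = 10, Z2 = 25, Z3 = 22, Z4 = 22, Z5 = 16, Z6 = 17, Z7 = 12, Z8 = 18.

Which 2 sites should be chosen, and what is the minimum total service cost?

With exactly 2 open, each user region uses its cheapest among the chosen.
{B, D}: Z1→B 2·10=20, Z2→B 2·25=50, Z3→B 2·22=44, Z4→B 5·22=110, Z5→B 10·16=160, Z6→D 3·17=51, Z7→B 3·12=36, Z8→B 2·18=36. Service cost 507.
{A, B}: service cost 527
{B, C}: service cost 541
Among all 6 size-2 choices, {B, D} is lowest.

Choose B and D; total service cost 507.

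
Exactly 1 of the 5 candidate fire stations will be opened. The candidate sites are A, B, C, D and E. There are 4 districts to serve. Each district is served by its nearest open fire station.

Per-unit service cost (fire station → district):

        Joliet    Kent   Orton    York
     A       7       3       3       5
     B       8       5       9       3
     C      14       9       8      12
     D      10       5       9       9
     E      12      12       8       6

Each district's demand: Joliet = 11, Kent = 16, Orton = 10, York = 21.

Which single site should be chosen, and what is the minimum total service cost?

With exactly 1 open, each district uses its cheapest among the chosen.
{A}: Joliet→A 7·11=77, Kent→A 3·16=48, Orton→A 3·10=30, York→A 5·21=105. Service cost 260.
{B}: service cost 321
{D}: service cost 469
Among all 5 size-1 choices, {A} is lowest.

Choose A only; total service cost 260.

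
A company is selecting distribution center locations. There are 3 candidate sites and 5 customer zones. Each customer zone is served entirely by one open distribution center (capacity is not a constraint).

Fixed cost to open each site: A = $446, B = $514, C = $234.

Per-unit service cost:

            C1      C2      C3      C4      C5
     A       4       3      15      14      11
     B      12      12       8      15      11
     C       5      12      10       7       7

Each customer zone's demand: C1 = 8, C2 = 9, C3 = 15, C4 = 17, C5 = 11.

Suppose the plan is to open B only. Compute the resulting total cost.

Total cost: 1214

Each customer zone is assigned to its cheapest site among the open ones.
{B}: C1→B 12·8=96, C2→B 12·9=108, C3→B 8·15=120, C4→B 15·17=255, C5→B 11·11=121. Service 700; fixed 514; total 1214.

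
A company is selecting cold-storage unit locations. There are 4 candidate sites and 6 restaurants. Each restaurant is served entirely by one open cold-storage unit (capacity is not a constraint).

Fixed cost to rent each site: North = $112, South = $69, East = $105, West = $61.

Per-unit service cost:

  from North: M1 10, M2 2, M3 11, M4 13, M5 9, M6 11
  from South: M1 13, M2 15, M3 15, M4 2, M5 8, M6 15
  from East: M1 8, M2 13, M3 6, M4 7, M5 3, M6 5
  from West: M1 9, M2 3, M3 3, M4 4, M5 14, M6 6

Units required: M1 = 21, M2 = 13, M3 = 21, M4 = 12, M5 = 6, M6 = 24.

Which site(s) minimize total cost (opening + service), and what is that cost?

For any fixed open set, each restaurant goes to its cheapest open site; total = fixed + service.
{East, West}: M1→East 8·21=168, M2→West 3·13=39, M3→West 3·21=63, M4→West 4·12=48, M5→East 3·6=18, M6→East 5·24=120. Service 456; fixed 166; total 622.
{West}: M1→West 9·21=189, M2→West 3·13=39, M3→West 3·21=63, M4→West 4·12=48, M5→West 14·6=84, M6→West 6·24=144. Service 567; fixed 61; total 628.
{South, West}: service 507 + fixed 130 = 637
{North, South, East, West}: service 419 + fixed 347 = 766
No other subset beats 622.

Open East and West; minimum total cost 622.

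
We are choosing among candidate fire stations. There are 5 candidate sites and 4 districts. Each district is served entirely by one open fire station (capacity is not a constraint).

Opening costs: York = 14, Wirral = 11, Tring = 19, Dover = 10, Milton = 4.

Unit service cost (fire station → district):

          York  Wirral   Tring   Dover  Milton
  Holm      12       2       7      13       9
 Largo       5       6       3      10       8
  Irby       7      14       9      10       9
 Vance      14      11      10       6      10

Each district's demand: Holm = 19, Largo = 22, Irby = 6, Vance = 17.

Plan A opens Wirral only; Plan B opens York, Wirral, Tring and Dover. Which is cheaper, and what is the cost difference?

Plan B is cheaper by 150.

Plan A: {Wirral}: Holm→Wirral 2·19=38, Largo→Wirral 6·22=132, Irby→Wirral 14·6=84, Vance→Wirral 11·17=187. Service 441; fixed 11; total 452.
Plan B: {York, Wirral, Tring, Dover}: Holm→Wirral 2·19=38, Largo→Tring 3·22=66, Irby→York 7·6=42, Vance→Dover 6·17=102. Service 248; fixed 54; total 302.
Difference: |452 − 302| = 150.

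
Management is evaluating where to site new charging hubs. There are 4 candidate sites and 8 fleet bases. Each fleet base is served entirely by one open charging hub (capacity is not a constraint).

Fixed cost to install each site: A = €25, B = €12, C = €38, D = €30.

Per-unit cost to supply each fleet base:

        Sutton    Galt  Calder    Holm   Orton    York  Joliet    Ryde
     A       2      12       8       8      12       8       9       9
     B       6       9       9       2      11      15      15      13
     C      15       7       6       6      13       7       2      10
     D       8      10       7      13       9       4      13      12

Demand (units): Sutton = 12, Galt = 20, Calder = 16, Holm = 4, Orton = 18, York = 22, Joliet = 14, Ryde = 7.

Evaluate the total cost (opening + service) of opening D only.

Each fleet base is assigned to its cheapest site among the open ones.
{D}: Sutton→D 8·12=96, Galt→D 10·20=200, Calder→D 7·16=112, Holm→D 13·4=52, Orton→D 9·18=162, York→D 4·22=88, Joliet→D 13·14=182, Ryde→D 12·7=84. Service 976; fixed 30; total 1006.

Total cost: 1006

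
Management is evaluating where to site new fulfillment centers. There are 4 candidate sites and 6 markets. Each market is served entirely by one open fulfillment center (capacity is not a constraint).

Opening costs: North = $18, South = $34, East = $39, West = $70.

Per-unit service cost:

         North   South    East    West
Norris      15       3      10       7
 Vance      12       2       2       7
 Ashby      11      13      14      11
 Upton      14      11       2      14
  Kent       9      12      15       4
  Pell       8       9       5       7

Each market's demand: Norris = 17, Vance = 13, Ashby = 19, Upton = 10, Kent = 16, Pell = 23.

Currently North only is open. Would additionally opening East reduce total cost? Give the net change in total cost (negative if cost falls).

Current service cost with {North}: 1088.
Adding East: each market re-picks its cheapest; new service cost 684, saving 404.
Extra fixed cost: 39. Net change = 39 − 404 = -365.
(Totals: 1106 → 741.)

Yes — net change −365 (cost falls by 365).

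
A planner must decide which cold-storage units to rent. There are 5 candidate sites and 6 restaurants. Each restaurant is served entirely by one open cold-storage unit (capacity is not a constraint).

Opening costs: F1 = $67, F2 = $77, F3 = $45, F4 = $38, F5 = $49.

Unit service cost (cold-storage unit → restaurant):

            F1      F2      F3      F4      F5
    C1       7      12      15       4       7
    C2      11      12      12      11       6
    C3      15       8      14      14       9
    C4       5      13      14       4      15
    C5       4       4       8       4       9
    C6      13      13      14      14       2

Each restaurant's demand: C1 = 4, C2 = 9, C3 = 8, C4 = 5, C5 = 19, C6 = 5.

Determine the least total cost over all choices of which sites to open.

Minimum total cost: 335

For any fixed open set, each restaurant goes to its cheapest open site; total = fixed + service.
{F4, F5}: C1→F4 4·4=16, C2→F5 6·9=54, C3→F5 9·8=72, C4→F4 4·5=20, C5→F4 4·19=76, C6→F5 2·5=10. Service 248; fixed 87; total 335.
{F3, F4, F5}: service 248 + fixed 132 = 380
{F1, F5}: service 265 + fixed 116 = 381
{F1, F2, F3, F4, F5}: service 240 + fixed 276 = 516
No other subset beats 335.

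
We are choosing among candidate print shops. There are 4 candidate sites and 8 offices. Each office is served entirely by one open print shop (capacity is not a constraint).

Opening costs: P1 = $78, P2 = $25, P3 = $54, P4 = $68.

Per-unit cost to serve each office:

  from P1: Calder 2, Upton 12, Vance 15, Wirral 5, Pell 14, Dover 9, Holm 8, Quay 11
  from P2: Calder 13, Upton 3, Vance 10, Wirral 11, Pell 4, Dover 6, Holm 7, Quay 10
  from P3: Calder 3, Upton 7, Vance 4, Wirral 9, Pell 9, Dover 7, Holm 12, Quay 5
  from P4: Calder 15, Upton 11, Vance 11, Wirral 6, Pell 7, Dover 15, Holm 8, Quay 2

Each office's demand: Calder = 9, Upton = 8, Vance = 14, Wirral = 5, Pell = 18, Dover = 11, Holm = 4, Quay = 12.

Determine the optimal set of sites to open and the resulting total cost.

For any fixed open set, each office goes to its cheapest open site; total = fixed + service.
{P2, P3}: Calder→P3 3·9=27, Upton→P2 3·8=24, Vance→P3 4·14=56, Wirral→P3 9·5=45, Pell→P2 4·18=72, Dover→P2 6·11=66, Holm→P2 7·4=28, Quay→P3 5·12=60. Service 378; fixed 79; total 457.
{P2, P3, P4}: Calder→P3 3·9=27, Upton→P2 3·8=24, Vance→P3 4·14=56, Wirral→P4 6·5=30, Pell→P2 4·18=72, Dover→P2 6·11=66, Holm→P2 7·4=28, Quay→P4 2·12=24. Service 327; fixed 147; total 474.
{P1, P2, P3}: service 349 + fixed 157 = 506
{P1, P2, P3, P4}: service 313 + fixed 225 = 538
(All 15 nonempty subsets were checked; P2 and P3 is lowest.)

Open P2 and P3; minimum total cost 457.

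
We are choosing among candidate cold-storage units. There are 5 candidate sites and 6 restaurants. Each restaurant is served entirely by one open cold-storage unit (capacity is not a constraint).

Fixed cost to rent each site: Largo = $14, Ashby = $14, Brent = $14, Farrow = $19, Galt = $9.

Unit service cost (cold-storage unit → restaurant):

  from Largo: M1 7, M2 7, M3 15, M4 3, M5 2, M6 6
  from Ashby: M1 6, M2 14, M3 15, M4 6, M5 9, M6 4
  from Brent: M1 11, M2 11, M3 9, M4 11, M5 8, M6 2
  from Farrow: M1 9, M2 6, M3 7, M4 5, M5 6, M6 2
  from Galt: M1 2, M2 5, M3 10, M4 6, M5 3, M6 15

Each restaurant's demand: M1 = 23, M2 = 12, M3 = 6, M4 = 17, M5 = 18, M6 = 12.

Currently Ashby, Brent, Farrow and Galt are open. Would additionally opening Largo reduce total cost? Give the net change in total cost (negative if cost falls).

Current service cost with {Ashby, Brent, Farrow, Galt}: 311.
Adding Largo: each restaurant re-picks its cheapest; new service cost 259, saving 52.
Extra fixed cost: 14. Net change = 14 − 52 = -38.
(Totals: 367 → 329.)

Yes — net change −38 (cost falls by 38).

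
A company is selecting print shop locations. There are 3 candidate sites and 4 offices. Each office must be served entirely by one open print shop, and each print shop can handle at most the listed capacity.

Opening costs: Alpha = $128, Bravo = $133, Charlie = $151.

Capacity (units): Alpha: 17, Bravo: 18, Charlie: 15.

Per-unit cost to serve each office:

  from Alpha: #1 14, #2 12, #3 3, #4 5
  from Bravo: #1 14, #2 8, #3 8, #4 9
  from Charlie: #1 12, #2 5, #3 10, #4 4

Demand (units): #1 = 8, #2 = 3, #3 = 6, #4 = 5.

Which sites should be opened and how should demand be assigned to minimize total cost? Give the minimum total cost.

Minimum total cost: 433

Open {Alpha, Charlie}: #1→Charlie 12·8=96, #2→Charlie 5·3=15, #3→Alpha 3·6=18, #4→Alpha 5·5=25.
Loads: Alpha carries 11/17, Charlie carries 11/15. Service 154; fixed 279; total 433.
Next best feasible plan costs 440.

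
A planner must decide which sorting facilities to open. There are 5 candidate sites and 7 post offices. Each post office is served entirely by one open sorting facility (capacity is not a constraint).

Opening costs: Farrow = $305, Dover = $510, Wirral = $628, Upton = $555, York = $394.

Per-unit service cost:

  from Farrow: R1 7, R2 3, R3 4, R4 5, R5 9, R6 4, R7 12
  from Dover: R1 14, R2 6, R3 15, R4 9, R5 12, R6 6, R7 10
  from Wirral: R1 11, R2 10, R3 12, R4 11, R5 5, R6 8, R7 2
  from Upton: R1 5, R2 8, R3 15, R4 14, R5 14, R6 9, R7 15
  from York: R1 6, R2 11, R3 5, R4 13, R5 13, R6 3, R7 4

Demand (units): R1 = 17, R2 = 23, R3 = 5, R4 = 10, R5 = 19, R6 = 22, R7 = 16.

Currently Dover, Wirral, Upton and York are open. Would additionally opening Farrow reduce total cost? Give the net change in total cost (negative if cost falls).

No — net change +191 (cost rises by 191).

Current service cost with {Dover, Wirral, Upton, York}: 531.
Adding Farrow: each post office re-picks its cheapest; new service cost 417, saving 114.
Extra fixed cost: 305. Net change = 305 − 114 = 191.
(Totals: 2618 → 2809.)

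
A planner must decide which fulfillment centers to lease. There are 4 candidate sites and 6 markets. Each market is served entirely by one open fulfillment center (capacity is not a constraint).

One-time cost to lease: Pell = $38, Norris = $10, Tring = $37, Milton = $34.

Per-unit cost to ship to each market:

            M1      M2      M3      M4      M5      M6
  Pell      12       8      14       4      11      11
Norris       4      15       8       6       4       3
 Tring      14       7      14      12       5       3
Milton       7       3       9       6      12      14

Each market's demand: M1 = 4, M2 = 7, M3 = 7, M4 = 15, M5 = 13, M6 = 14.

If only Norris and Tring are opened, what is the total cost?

Each market is assigned to its cheapest site among the open ones.
{Norris, Tring}: M1→Norris 4·4=16, M2→Tring 7·7=49, M3→Norris 8·7=56, M4→Norris 6·15=90, M5→Norris 4·13=52, M6→Norris 3·14=42. Service 305; fixed 47; total 352.

Total cost: 352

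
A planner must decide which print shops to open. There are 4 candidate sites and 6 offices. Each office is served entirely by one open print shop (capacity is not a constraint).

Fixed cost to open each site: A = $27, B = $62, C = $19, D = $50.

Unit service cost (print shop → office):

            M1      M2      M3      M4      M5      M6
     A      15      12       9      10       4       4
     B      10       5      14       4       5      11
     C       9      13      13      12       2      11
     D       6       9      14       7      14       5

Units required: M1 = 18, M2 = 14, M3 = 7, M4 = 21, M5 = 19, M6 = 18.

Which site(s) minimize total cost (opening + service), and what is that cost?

Open A, B, C and D; minimum total cost 593.

For any fixed open set, each office goes to its cheapest open site; total = fixed + service.
{A, B, C, D}: M1→D 6·18=108, M2→B 5·14=70, M3→A 9·7=63, M4→B 4·21=84, M5→C 2·19=38, M6→A 4·18=72. Service 435; fixed 158; total 593.
{A, B, C}: M1→C 9·18=162, M2→B 5·14=70, M3→A 9·7=63, M4→B 4·21=84, M5→C 2·19=38, M6→A 4·18=72. Service 489; fixed 108; total 597.
{A, B, D}: M1→D 6·18=108, M2→B 5·14=70, M3→A 9·7=63, M4→B 4·21=84, M5→A 4·19=76, M6→A 4·18=72. Service 473; fixed 139; total 612.
{C}: M1→C 9·18=162, M2→C 13·14=182, M3→C 13·7=91, M4→C 12·21=252, M5→C 2·19=38, M6→C 11·18=198. Service 923; fixed 19; total 942.
No other subset beats 593.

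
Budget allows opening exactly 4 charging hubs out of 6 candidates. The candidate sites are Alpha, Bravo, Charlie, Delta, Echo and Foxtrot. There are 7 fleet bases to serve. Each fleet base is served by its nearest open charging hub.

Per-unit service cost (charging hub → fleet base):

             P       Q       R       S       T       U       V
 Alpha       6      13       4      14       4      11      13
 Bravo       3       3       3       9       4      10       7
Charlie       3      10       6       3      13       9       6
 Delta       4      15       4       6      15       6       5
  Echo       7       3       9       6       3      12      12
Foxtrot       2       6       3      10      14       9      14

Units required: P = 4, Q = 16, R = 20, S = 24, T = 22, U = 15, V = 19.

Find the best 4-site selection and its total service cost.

Choose Charlie, Delta, Echo and Foxtrot; total service cost 439.

With exactly 4 open, each fleet base uses its cheapest among the chosen.
{Charlie, Delta, Echo, Foxtrot}: P→Foxtrot 2·4=8, Q→Echo 3·16=48, R→Foxtrot 3·20=60, S→Charlie 3·24=72, T→Echo 3·22=66, U→Delta 6·15=90, V→Delta 5·19=95. Service cost 439.
{Bravo, Charlie, Delta, Echo}: service cost 443
{Bravo, Charlie, Delta, Foxtrot}: service cost 461
Among all 15 size-4 choices, {Charlie, Delta, Echo, Foxtrot} is lowest.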